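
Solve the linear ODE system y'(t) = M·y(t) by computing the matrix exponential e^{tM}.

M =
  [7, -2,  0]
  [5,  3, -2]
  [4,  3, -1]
e^{tM} =
  [3*t^2*exp(3*t) + 4*t*exp(3*t) + exp(3*t), -4*t^2*exp(3*t) - 2*t*exp(3*t), 2*t^2*exp(3*t)]
  [6*t^2*exp(3*t) + 5*t*exp(3*t), -8*t^2*exp(3*t) + exp(3*t), 4*t^2*exp(3*t) - 2*t*exp(3*t)]
  [15*t^2*exp(3*t)/2 + 4*t*exp(3*t), -10*t^2*exp(3*t) + 3*t*exp(3*t), 5*t^2*exp(3*t) - 4*t*exp(3*t) + exp(3*t)]

Strategy: write M = P · J · P⁻¹ where J is a Jordan canonical form, so e^{tM} = P · e^{tJ} · P⁻¹, and e^{tJ} can be computed block-by-block.

M has Jordan form
J =
  [3, 1, 0]
  [0, 3, 1]
  [0, 0, 3]
(up to reordering of blocks).

Per-block formulas:
  For a 3×3 Jordan block J_3(3): exp(t · J_3(3)) = e^(3t)·(I + t·N + (t^2/2)·N^2), where N is the 3×3 nilpotent shift.

After assembling e^{tJ} and conjugating by P, we get:

e^{tM} =
  [3*t^2*exp(3*t) + 4*t*exp(3*t) + exp(3*t), -4*t^2*exp(3*t) - 2*t*exp(3*t), 2*t^2*exp(3*t)]
  [6*t^2*exp(3*t) + 5*t*exp(3*t), -8*t^2*exp(3*t) + exp(3*t), 4*t^2*exp(3*t) - 2*t*exp(3*t)]
  [15*t^2*exp(3*t)/2 + 4*t*exp(3*t), -10*t^2*exp(3*t) + 3*t*exp(3*t), 5*t^2*exp(3*t) - 4*t*exp(3*t) + exp(3*t)]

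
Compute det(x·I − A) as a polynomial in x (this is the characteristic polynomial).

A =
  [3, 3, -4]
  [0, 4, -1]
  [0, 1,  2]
x^3 - 9*x^2 + 27*x - 27

Expanding det(x·I − A) (e.g. by cofactor expansion or by noting that A is similar to its Jordan form J, which has the same characteristic polynomial as A) gives
  χ_A(x) = x^3 - 9*x^2 + 27*x - 27
which factors as (x - 3)^3. The eigenvalues (with algebraic multiplicities) are λ = 3 with multiplicity 3.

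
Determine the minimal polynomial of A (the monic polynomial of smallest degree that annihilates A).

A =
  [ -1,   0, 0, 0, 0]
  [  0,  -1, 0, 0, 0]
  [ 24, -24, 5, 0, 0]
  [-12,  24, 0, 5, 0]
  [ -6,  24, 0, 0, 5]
x^2 - 4*x - 5

The characteristic polynomial is χ_A(x) = (x - 5)^3*(x + 1)^2, so the eigenvalues are known. The minimal polynomial is
  m_A(x) = Π_λ (x − λ)^{k_λ}
where k_λ is the size of the *largest* Jordan block for λ (equivalently, the smallest k with (A − λI)^k v = 0 for every generalised eigenvector v of λ).

  λ = -1: largest Jordan block has size 1, contributing (x + 1)
  λ = 5: largest Jordan block has size 1, contributing (x − 5)

So m_A(x) = (x - 5)*(x + 1) = x^2 - 4*x - 5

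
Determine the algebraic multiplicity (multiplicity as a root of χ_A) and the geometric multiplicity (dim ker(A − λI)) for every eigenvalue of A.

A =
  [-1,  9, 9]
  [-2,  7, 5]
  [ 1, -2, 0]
λ = 2: alg = 3, geom = 1

Step 1 — factor the characteristic polynomial to read off the algebraic multiplicities:
  χ_A(x) = (x - 2)^3

Step 2 — compute geometric multiplicities via the rank-nullity identity g(λ) = n − rank(A − λI):
  rank(A − (2)·I) = 2, so dim ker(A − (2)·I) = n − 2 = 1

Summary:
  λ = 2: algebraic multiplicity = 3, geometric multiplicity = 1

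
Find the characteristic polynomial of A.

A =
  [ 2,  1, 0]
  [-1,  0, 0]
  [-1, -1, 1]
x^3 - 3*x^2 + 3*x - 1

Expanding det(x·I − A) (e.g. by cofactor expansion or by noting that A is similar to its Jordan form J, which has the same characteristic polynomial as A) gives
  χ_A(x) = x^3 - 3*x^2 + 3*x - 1
which factors as (x - 1)^3. The eigenvalues (with algebraic multiplicities) are λ = 1 with multiplicity 3.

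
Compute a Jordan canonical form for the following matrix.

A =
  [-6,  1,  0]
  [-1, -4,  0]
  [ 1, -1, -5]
J_2(-5) ⊕ J_1(-5)

The characteristic polynomial is
  det(x·I − A) = x^3 + 15*x^2 + 75*x + 125 = (x + 5)^3

Eigenvalues and multiplicities (the geometric multiplicity of λ is n − rank(A − λI), which equals the number of Jordan blocks for λ):
  λ = -5: algebraic multiplicity = 3, geometric multiplicity = 2

Determining the block sizes for each eigenvalue:
  λ = -5: 2 blocks summing to 3 forces exactly one block of size 2 and the rest size 1 → block sizes [2, 1]

Assembling the blocks gives a Jordan form
J =
  [-5,  1,  0]
  [ 0, -5,  0]
  [ 0,  0, -5]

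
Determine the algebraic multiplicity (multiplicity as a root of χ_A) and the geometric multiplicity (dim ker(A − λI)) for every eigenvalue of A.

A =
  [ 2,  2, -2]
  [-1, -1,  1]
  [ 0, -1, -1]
λ = 0: alg = 3, geom = 1

Step 1 — factor the characteristic polynomial to read off the algebraic multiplicities:
  χ_A(x) = x^3

Step 2 — compute geometric multiplicities via the rank-nullity identity g(λ) = n − rank(A − λI):
  rank(A − (0)·I) = 2, so dim ker(A − (0)·I) = n − 2 = 1

Summary:
  λ = 0: algebraic multiplicity = 3, geometric multiplicity = 1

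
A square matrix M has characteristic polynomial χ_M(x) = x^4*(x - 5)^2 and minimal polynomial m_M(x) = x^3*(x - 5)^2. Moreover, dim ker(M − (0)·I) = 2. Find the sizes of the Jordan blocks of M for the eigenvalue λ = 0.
Block sizes for λ = 0: [3, 1]

Step 1 — from the characteristic polynomial, algebraic multiplicity of λ = 0 is 4. From dim ker(M − (0)·I) = 2, there are exactly 2 Jordan blocks for λ = 0.
Step 2 — from the minimal polynomial, the factor (x − 0)^3 tells us the largest block for λ = 0 has size 3.
Step 3 — with total size 4, 2 blocks, and largest block 3, the block sizes (in nonincreasing order) are [3, 1].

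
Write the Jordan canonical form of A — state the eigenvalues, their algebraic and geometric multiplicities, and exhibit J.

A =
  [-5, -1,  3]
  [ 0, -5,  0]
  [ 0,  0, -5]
J_2(-5) ⊕ J_1(-5)

The characteristic polynomial is
  det(x·I − A) = x^3 + 15*x^2 + 75*x + 125 = (x + 5)^3

Eigenvalues and multiplicities (the geometric multiplicity of λ is n − rank(A − λI), which equals the number of Jordan blocks for λ):
  λ = -5: algebraic multiplicity = 3, geometric multiplicity = 2

Determining the block sizes for each eigenvalue:
  λ = -5: 2 blocks summing to 3 forces exactly one block of size 2 and the rest size 1 → block sizes [2, 1]

Assembling the blocks gives a Jordan form
J =
  [-5,  1,  0]
  [ 0, -5,  0]
  [ 0,  0, -5]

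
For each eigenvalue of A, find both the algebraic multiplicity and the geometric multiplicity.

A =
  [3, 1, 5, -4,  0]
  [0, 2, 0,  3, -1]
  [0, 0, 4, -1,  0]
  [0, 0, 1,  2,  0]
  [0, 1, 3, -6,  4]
λ = 3: alg = 5, geom = 2

Step 1 — factor the characteristic polynomial to read off the algebraic multiplicities:
  χ_A(x) = (x - 3)^5

Step 2 — compute geometric multiplicities via the rank-nullity identity g(λ) = n − rank(A − λI):
  rank(A − (3)·I) = 3, so dim ker(A − (3)·I) = n − 3 = 2

Summary:
  λ = 3: algebraic multiplicity = 5, geometric multiplicity = 2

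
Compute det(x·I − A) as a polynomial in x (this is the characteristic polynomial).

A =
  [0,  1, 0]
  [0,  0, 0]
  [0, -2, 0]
x^3

Expanding det(x·I − A) (e.g. by cofactor expansion or by noting that A is similar to its Jordan form J, which has the same characteristic polynomial as A) gives
  χ_A(x) = x^3
which factors as x^3. The eigenvalues (with algebraic multiplicities) are λ = 0 with multiplicity 3.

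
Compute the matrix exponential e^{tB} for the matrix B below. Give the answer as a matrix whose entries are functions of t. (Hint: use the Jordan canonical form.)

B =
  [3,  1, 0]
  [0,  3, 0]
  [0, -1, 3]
e^{tB} =
  [exp(3*t), t*exp(3*t), 0]
  [0, exp(3*t), 0]
  [0, -t*exp(3*t), exp(3*t)]

Strategy: write B = P · J · P⁻¹ where J is a Jordan canonical form, so e^{tB} = P · e^{tJ} · P⁻¹, and e^{tJ} can be computed block-by-block.

B has Jordan form
J =
  [3, 1, 0]
  [0, 3, 0]
  [0, 0, 3]
(up to reordering of blocks).

Per-block formulas:
  For a 1×1 block at λ = 3: exp(t · [3]) = [e^(3t)].
  For a 2×2 Jordan block J_2(3): exp(t · J_2(3)) = e^(3t)·(I + t·N), where N is the 2×2 nilpotent shift.

After assembling e^{tJ} and conjugating by P, we get:

e^{tB} =
  [exp(3*t), t*exp(3*t), 0]
  [0, exp(3*t), 0]
  [0, -t*exp(3*t), exp(3*t)]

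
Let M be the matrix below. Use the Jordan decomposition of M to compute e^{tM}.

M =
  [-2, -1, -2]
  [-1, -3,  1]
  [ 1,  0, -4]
e^{tM} =
  [t*exp(-3*t) + exp(-3*t), -t^2*exp(-3*t)/2 - t*exp(-3*t), -t^2*exp(-3*t)/2 - 2*t*exp(-3*t)]
  [-t*exp(-3*t), t^2*exp(-3*t)/2 + exp(-3*t), t^2*exp(-3*t)/2 + t*exp(-3*t)]
  [t*exp(-3*t), -t^2*exp(-3*t)/2, -t^2*exp(-3*t)/2 - t*exp(-3*t) + exp(-3*t)]

Strategy: write M = P · J · P⁻¹ where J is a Jordan canonical form, so e^{tM} = P · e^{tJ} · P⁻¹, and e^{tJ} can be computed block-by-block.

M has Jordan form
J =
  [-3,  1,  0]
  [ 0, -3,  1]
  [ 0,  0, -3]
(up to reordering of blocks).

Per-block formulas:
  For a 3×3 Jordan block J_3(-3): exp(t · J_3(-3)) = e^(-3t)·(I + t·N + (t^2/2)·N^2), where N is the 3×3 nilpotent shift.

After assembling e^{tJ} and conjugating by P, we get:

e^{tM} =
  [t*exp(-3*t) + exp(-3*t), -t^2*exp(-3*t)/2 - t*exp(-3*t), -t^2*exp(-3*t)/2 - 2*t*exp(-3*t)]
  [-t*exp(-3*t), t^2*exp(-3*t)/2 + exp(-3*t), t^2*exp(-3*t)/2 + t*exp(-3*t)]
  [t*exp(-3*t), -t^2*exp(-3*t)/2, -t^2*exp(-3*t)/2 - t*exp(-3*t) + exp(-3*t)]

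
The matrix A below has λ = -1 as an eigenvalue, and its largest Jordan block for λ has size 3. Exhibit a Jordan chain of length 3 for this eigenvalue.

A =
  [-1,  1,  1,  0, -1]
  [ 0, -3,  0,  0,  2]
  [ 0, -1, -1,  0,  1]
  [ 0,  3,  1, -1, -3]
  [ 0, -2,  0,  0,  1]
A Jordan chain for λ = -1 of length 3:
v_1 = (-1, 0, 0, -1, 0)ᵀ
v_2 = (1, -2, -1, 3, -2)ᵀ
v_3 = (0, 1, 0, 0, 0)ᵀ

Let N = A − (-1)·I. We want v_3 with N^3 v_3 = 0 but N^2 v_3 ≠ 0; then v_{j-1} := N · v_j for j = 3, …, 2.

Pick v_3 = (0, 1, 0, 0, 0)ᵀ.
Then v_2 = N · v_3 = (1, -2, -1, 3, -2)ᵀ.
Then v_1 = N · v_2 = (-1, 0, 0, -1, 0)ᵀ.

Sanity check: (A − (-1)·I) v_1 = (0, 0, 0, 0, 0)ᵀ = 0. ✓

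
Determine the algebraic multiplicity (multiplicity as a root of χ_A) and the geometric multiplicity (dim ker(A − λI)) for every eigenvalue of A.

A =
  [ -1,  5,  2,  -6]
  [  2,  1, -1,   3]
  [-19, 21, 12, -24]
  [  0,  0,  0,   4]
λ = 4: alg = 4, geom = 2

Step 1 — factor the characteristic polynomial to read off the algebraic multiplicities:
  χ_A(x) = (x - 4)^4

Step 2 — compute geometric multiplicities via the rank-nullity identity g(λ) = n − rank(A − λI):
  rank(A − (4)·I) = 2, so dim ker(A − (4)·I) = n − 2 = 2

Summary:
  λ = 4: algebraic multiplicity = 4, geometric multiplicity = 2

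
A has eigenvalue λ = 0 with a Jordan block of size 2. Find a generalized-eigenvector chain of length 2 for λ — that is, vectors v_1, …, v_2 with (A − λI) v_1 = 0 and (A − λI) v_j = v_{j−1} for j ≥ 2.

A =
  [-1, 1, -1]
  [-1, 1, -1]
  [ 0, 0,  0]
A Jordan chain for λ = 0 of length 2:
v_1 = (-1, -1, 0)ᵀ
v_2 = (1, 0, 0)ᵀ

Let N = A − (0)·I. We want v_2 with N^2 v_2 = 0 but N^1 v_2 ≠ 0; then v_{j-1} := N · v_j for j = 2, …, 2.

Pick v_2 = (1, 0, 0)ᵀ.
Then v_1 = N · v_2 = (-1, -1, 0)ᵀ.

Sanity check: (A − (0)·I) v_1 = (0, 0, 0)ᵀ = 0. ✓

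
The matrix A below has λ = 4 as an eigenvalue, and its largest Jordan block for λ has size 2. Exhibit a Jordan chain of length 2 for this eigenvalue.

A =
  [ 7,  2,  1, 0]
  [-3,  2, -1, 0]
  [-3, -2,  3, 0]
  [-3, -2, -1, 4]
A Jordan chain for λ = 4 of length 2:
v_1 = (3, -3, -3, -3)ᵀ
v_2 = (1, 0, 0, 0)ᵀ

Let N = A − (4)·I. We want v_2 with N^2 v_2 = 0 but N^1 v_2 ≠ 0; then v_{j-1} := N · v_j for j = 2, …, 2.

Pick v_2 = (1, 0, 0, 0)ᵀ.
Then v_1 = N · v_2 = (3, -3, -3, -3)ᵀ.

Sanity check: (A − (4)·I) v_1 = (0, 0, 0, 0)ᵀ = 0. ✓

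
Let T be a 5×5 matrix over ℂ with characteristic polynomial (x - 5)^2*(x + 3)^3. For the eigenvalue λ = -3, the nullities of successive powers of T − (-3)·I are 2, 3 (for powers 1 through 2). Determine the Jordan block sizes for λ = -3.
Block sizes for λ = -3: [2, 1]

From the dimensions of kernels of powers, the number of Jordan blocks of size at least j is d_j − d_{j−1} where d_j = dim ker(N^j) (with d_0 = 0). Computing the differences gives [2, 1].
The number of blocks of size exactly k is (#blocks of size ≥ k) − (#blocks of size ≥ k + 1), so the partition is: 1 block(s) of size 1, 1 block(s) of size 2.
In nonincreasing order the block sizes are [2, 1].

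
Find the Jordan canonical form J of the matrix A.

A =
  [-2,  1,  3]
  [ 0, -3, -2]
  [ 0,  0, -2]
J_1(-3) ⊕ J_2(-2)

The characteristic polynomial is
  det(x·I − A) = x^3 + 7*x^2 + 16*x + 12 = (x + 2)^2*(x + 3)

Eigenvalues and multiplicities (the geometric multiplicity of λ is n − rank(A − λI), which equals the number of Jordan blocks for λ):
  λ = -3: algebraic multiplicity = 1, geometric multiplicity = 1
  λ = -2: algebraic multiplicity = 2, geometric multiplicity = 1

Determining the block sizes for each eigenvalue:
  λ = -3: one block (gm = 1), so the single block has size am = 1 → block sizes [1]
  λ = -2: one block (gm = 1), so the single block has size am = 2 → block sizes [2]

Assembling the blocks gives a Jordan form
J =
  [-3,  0,  0]
  [ 0, -2,  1]
  [ 0,  0, -2]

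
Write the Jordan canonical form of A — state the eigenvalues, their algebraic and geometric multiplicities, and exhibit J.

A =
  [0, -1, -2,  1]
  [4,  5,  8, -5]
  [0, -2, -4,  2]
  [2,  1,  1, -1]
J_3(0) ⊕ J_1(0)

The characteristic polynomial is
  det(x·I − A) = x^4

Eigenvalues and multiplicities (the geometric multiplicity of λ is n − rank(A − λI), which equals the number of Jordan blocks for λ):
  λ = 0: algebraic multiplicity = 4, geometric multiplicity = 2

Determining the block sizes for each eigenvalue:
  λ = 0: with am = 4 and gm = 2, the partition is not yet determined (e.g. several partitions of 4 into 2 parts exist). Let N = A − (0)·I. Computing rank(N^1) = 2, rank(N^2) = 1, rank(N^3) = 0; the number of blocks of size ≥ j is rank(N^{j−1}) − rank(N^j), giving [2, 1, 1]. So we have 1 block(s) of size 3, 1 block(s) of size 1 → block sizes [3, 1]

Assembling the blocks gives a Jordan form
J =
  [0, 1, 0, 0]
  [0, 0, 1, 0]
  [0, 0, 0, 0]
  [0, 0, 0, 0]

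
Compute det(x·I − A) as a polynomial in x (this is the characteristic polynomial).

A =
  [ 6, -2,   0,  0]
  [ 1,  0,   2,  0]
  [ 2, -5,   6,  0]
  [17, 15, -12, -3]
x^4 - 9*x^3 + 12*x^2 + 80*x - 192

Expanding det(x·I − A) (e.g. by cofactor expansion or by noting that A is similar to its Jordan form J, which has the same characteristic polynomial as A) gives
  χ_A(x) = x^4 - 9*x^3 + 12*x^2 + 80*x - 192
which factors as (x - 4)^3*(x + 3). The eigenvalues (with algebraic multiplicities) are λ = -3 with multiplicity 1, λ = 4 with multiplicity 3.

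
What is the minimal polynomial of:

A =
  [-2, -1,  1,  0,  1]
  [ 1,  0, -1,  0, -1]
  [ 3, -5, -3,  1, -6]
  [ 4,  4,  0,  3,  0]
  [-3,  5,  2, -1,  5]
x^4 - 4*x^3 - 2*x^2 + 12*x + 9

The characteristic polynomial is χ_A(x) = (x - 3)^2*(x + 1)^3, so the eigenvalues are known. The minimal polynomial is
  m_A(x) = Π_λ (x − λ)^{k_λ}
where k_λ is the size of the *largest* Jordan block for λ (equivalently, the smallest k with (A − λI)^k v = 0 for every generalised eigenvector v of λ).

  λ = -1: largest Jordan block has size 2, contributing (x + 1)^2
  λ = 3: largest Jordan block has size 2, contributing (x − 3)^2

So m_A(x) = (x - 3)^2*(x + 1)^2 = x^4 - 4*x^3 - 2*x^2 + 12*x + 9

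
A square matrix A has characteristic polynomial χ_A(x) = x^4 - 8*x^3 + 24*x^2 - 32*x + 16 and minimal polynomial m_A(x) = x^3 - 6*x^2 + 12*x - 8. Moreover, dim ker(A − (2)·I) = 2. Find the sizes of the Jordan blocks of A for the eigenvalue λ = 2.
Block sizes for λ = 2: [3, 1]

Step 1 — from the characteristic polynomial, algebraic multiplicity of λ = 2 is 4. From dim ker(A − (2)·I) = 2, there are exactly 2 Jordan blocks for λ = 2.
Step 2 — from the minimal polynomial, the factor (x − 2)^3 tells us the largest block for λ = 2 has size 3.
Step 3 — with total size 4, 2 blocks, and largest block 3, the block sizes (in nonincreasing order) are [3, 1].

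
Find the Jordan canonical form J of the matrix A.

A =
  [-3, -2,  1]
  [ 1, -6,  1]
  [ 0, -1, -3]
J_3(-4)

The characteristic polynomial is
  det(x·I − A) = x^3 + 12*x^2 + 48*x + 64 = (x + 4)^3

Eigenvalues and multiplicities (the geometric multiplicity of λ is n − rank(A − λI), which equals the number of Jordan blocks for λ):
  λ = -4: algebraic multiplicity = 3, geometric multiplicity = 1

Determining the block sizes for each eigenvalue:
  λ = -4: one block (gm = 1), so the single block has size am = 3 → block sizes [3]

Assembling the blocks gives a Jordan form
J =
  [-4,  1,  0]
  [ 0, -4,  1]
  [ 0,  0, -4]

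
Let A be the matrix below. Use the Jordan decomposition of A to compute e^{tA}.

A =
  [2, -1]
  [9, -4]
e^{tA} =
  [3*t*exp(-t) + exp(-t), -t*exp(-t)]
  [9*t*exp(-t), -3*t*exp(-t) + exp(-t)]

Strategy: write A = P · J · P⁻¹ where J is a Jordan canonical form, so e^{tA} = P · e^{tJ} · P⁻¹, and e^{tJ} can be computed block-by-block.

A has Jordan form
J =
  [-1,  1]
  [ 0, -1]
(up to reordering of blocks).

Per-block formulas:
  For a 2×2 Jordan block J_2(-1): exp(t · J_2(-1)) = e^(-1t)·(I + t·N), where N is the 2×2 nilpotent shift.

After assembling e^{tJ} and conjugating by P, we get:

e^{tA} =
  [3*t*exp(-t) + exp(-t), -t*exp(-t)]
  [9*t*exp(-t), -3*t*exp(-t) + exp(-t)]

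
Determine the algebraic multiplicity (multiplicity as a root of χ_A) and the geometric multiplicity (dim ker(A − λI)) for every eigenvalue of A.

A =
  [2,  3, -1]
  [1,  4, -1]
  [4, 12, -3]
λ = 1: alg = 3, geom = 2

Step 1 — factor the characteristic polynomial to read off the algebraic multiplicities:
  χ_A(x) = (x - 1)^3

Step 2 — compute geometric multiplicities via the rank-nullity identity g(λ) = n − rank(A − λI):
  rank(A − (1)·I) = 1, so dim ker(A − (1)·I) = n − 1 = 2

Summary:
  λ = 1: algebraic multiplicity = 3, geometric multiplicity = 2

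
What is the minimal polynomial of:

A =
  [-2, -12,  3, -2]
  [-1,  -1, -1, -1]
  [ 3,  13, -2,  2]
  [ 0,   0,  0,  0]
x^4 + 5*x^3

The characteristic polynomial is χ_A(x) = x^3*(x + 5), so the eigenvalues are known. The minimal polynomial is
  m_A(x) = Π_λ (x − λ)^{k_λ}
where k_λ is the size of the *largest* Jordan block for λ (equivalently, the smallest k with (A − λI)^k v = 0 for every generalised eigenvector v of λ).

  λ = -5: largest Jordan block has size 1, contributing (x + 5)
  λ = 0: largest Jordan block has size 3, contributing (x − 0)^3

So m_A(x) = x^3*(x + 5) = x^4 + 5*x^3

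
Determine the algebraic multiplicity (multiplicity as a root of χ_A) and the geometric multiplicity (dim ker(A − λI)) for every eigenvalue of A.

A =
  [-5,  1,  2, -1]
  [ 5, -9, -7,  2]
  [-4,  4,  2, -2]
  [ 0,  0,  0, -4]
λ = -4: alg = 4, geom = 2

Step 1 — factor the characteristic polynomial to read off the algebraic multiplicities:
  χ_A(x) = (x + 4)^4

Step 2 — compute geometric multiplicities via the rank-nullity identity g(λ) = n − rank(A − λI):
  rank(A − (-4)·I) = 2, so dim ker(A − (-4)·I) = n − 2 = 2

Summary:
  λ = -4: algebraic multiplicity = 4, geometric multiplicity = 2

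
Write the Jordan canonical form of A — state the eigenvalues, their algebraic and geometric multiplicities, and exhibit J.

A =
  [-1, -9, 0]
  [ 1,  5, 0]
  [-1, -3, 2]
J_2(2) ⊕ J_1(2)

The characteristic polynomial is
  det(x·I − A) = x^3 - 6*x^2 + 12*x - 8 = (x - 2)^3

Eigenvalues and multiplicities (the geometric multiplicity of λ is n − rank(A − λI), which equals the number of Jordan blocks for λ):
  λ = 2: algebraic multiplicity = 3, geometric multiplicity = 2

Determining the block sizes for each eigenvalue:
  λ = 2: 2 blocks summing to 3 forces exactly one block of size 2 and the rest size 1 → block sizes [2, 1]

Assembling the blocks gives a Jordan form
J =
  [2, 1, 0]
  [0, 2, 0]
  [0, 0, 2]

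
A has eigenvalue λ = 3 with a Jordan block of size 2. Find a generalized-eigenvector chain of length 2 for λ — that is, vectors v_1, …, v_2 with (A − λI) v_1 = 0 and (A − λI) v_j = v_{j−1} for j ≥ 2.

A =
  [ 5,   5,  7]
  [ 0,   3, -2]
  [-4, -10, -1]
A Jordan chain for λ = 3 of length 2:
v_1 = (-5, 2, 0)ᵀ
v_2 = (1, 0, -1)ᵀ

Let N = A − (3)·I. We want v_2 with N^2 v_2 = 0 but N^1 v_2 ≠ 0; then v_{j-1} := N · v_j for j = 2, …, 2.

Pick v_2 = (1, 0, -1)ᵀ.
Then v_1 = N · v_2 = (-5, 2, 0)ᵀ.

Sanity check: (A − (3)·I) v_1 = (0, 0, 0)ᵀ = 0. ✓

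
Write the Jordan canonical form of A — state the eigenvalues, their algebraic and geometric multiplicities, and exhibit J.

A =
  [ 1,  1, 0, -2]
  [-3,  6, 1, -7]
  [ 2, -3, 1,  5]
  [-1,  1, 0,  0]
J_3(2) ⊕ J_1(2)

The characteristic polynomial is
  det(x·I − A) = x^4 - 8*x^3 + 24*x^2 - 32*x + 16 = (x - 2)^4

Eigenvalues and multiplicities (the geometric multiplicity of λ is n − rank(A − λI), which equals the number of Jordan blocks for λ):
  λ = 2: algebraic multiplicity = 4, geometric multiplicity = 2

Determining the block sizes for each eigenvalue:
  λ = 2: with am = 4 and gm = 2, the partition is not yet determined (e.g. several partitions of 4 into 2 parts exist). Let N = A − (2)·I. Computing rank(N^1) = 2, rank(N^2) = 1, rank(N^3) = 0; the number of blocks of size ≥ j is rank(N^{j−1}) − rank(N^j), giving [2, 1, 1]. So we have 1 block(s) of size 3, 1 block(s) of size 1 → block sizes [3, 1]

Assembling the blocks gives a Jordan form
J =
  [2, 1, 0, 0]
  [0, 2, 1, 0]
  [0, 0, 2, 0]
  [0, 0, 0, 2]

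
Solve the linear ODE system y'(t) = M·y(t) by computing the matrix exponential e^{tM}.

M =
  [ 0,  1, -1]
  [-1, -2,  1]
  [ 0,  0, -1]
e^{tM} =
  [t*exp(-t) + exp(-t), t*exp(-t), -t*exp(-t)]
  [-t*exp(-t), -t*exp(-t) + exp(-t), t*exp(-t)]
  [0, 0, exp(-t)]

Strategy: write M = P · J · P⁻¹ where J is a Jordan canonical form, so e^{tM} = P · e^{tJ} · P⁻¹, and e^{tJ} can be computed block-by-block.

M has Jordan form
J =
  [-1,  1,  0]
  [ 0, -1,  0]
  [ 0,  0, -1]
(up to reordering of blocks).

Per-block formulas:
  For a 2×2 Jordan block J_2(-1): exp(t · J_2(-1)) = e^(-1t)·(I + t·N), where N is the 2×2 nilpotent shift.
  For a 1×1 block at λ = -1: exp(t · [-1]) = [e^(-1t)].

After assembling e^{tJ} and conjugating by P, we get:

e^{tM} =
  [t*exp(-t) + exp(-t), t*exp(-t), -t*exp(-t)]
  [-t*exp(-t), -t*exp(-t) + exp(-t), t*exp(-t)]
  [0, 0, exp(-t)]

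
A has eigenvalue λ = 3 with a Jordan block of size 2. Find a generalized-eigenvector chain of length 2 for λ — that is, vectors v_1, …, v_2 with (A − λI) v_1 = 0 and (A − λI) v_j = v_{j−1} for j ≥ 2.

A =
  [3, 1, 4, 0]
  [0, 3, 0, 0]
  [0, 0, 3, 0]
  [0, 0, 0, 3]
A Jordan chain for λ = 3 of length 2:
v_1 = (1, 0, 0, 0)ᵀ
v_2 = (0, 1, 0, 0)ᵀ

Let N = A − (3)·I. We want v_2 with N^2 v_2 = 0 but N^1 v_2 ≠ 0; then v_{j-1} := N · v_j for j = 2, …, 2.

Pick v_2 = (0, 1, 0, 0)ᵀ.
Then v_1 = N · v_2 = (1, 0, 0, 0)ᵀ.

Sanity check: (A − (3)·I) v_1 = (0, 0, 0, 0)ᵀ = 0. ✓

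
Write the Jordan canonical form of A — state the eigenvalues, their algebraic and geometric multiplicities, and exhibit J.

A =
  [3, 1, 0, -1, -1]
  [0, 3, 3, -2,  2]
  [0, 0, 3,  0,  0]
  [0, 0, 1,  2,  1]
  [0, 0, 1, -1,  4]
J_3(3) ⊕ J_2(3)

The characteristic polynomial is
  det(x·I − A) = x^5 - 15*x^4 + 90*x^3 - 270*x^2 + 405*x - 243 = (x - 3)^5

Eigenvalues and multiplicities (the geometric multiplicity of λ is n − rank(A − λI), which equals the number of Jordan blocks for λ):
  λ = 3: algebraic multiplicity = 5, geometric multiplicity = 2

Determining the block sizes for each eigenvalue:
  λ = 3: with am = 5 and gm = 2, the partition is not yet determined (e.g. several partitions of 5 into 2 parts exist). Let N = A − (3)·I. Computing rank(N^1) = 3, rank(N^2) = 1, rank(N^3) = 0; the number of blocks of size ≥ j is rank(N^{j−1}) − rank(N^j), giving [2, 2, 1]. So we have 1 block(s) of size 3, 1 block(s) of size 2 → block sizes [3, 2]

Assembling the blocks gives a Jordan form
J =
  [3, 1, 0, 0, 0]
  [0, 3, 1, 0, 0]
  [0, 0, 3, 0, 0]
  [0, 0, 0, 3, 1]
  [0, 0, 0, 0, 3]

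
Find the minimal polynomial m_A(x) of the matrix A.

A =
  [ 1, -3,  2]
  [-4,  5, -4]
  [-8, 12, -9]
x^2 + 2*x + 1

The characteristic polynomial is χ_A(x) = (x + 1)^3, so the eigenvalues are known. The minimal polynomial is
  m_A(x) = Π_λ (x − λ)^{k_λ}
where k_λ is the size of the *largest* Jordan block for λ (equivalently, the smallest k with (A − λI)^k v = 0 for every generalised eigenvector v of λ).

  λ = -1: largest Jordan block has size 2, contributing (x + 1)^2

So m_A(x) = (x + 1)^2 = x^2 + 2*x + 1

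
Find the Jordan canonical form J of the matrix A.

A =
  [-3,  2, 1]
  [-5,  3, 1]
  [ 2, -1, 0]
J_3(0)

The characteristic polynomial is
  det(x·I − A) = x^3

Eigenvalues and multiplicities (the geometric multiplicity of λ is n − rank(A − λI), which equals the number of Jordan blocks for λ):
  λ = 0: algebraic multiplicity = 3, geometric multiplicity = 1

Determining the block sizes for each eigenvalue:
  λ = 0: one block (gm = 1), so the single block has size am = 3 → block sizes [3]

Assembling the blocks gives a Jordan form
J =
  [0, 1, 0]
  [0, 0, 1]
  [0, 0, 0]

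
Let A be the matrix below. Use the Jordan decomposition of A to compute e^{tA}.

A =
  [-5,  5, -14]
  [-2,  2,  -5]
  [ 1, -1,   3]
e^{tA} =
  [t^2/2 - 5*t + 1, -t^2/2 + 5*t, 3*t^2/2 - 14*t]
  [t^2/2 - 2*t, -t^2/2 + 2*t + 1, 3*t^2/2 - 5*t]
  [t, -t, 3*t + 1]

Strategy: write A = P · J · P⁻¹ where J is a Jordan canonical form, so e^{tA} = P · e^{tJ} · P⁻¹, and e^{tJ} can be computed block-by-block.

A has Jordan form
J =
  [0, 1, 0]
  [0, 0, 1]
  [0, 0, 0]
(up to reordering of blocks).

Per-block formulas:
  For a 3×3 Jordan block J_3(0): exp(t · J_3(0)) = e^(0t)·(I + t·N + (t^2/2)·N^2), where N is the 3×3 nilpotent shift.

After assembling e^{tJ} and conjugating by P, we get:

e^{tA} =
  [t^2/2 - 5*t + 1, -t^2/2 + 5*t, 3*t^2/2 - 14*t]
  [t^2/2 - 2*t, -t^2/2 + 2*t + 1, 3*t^2/2 - 5*t]
  [t, -t, 3*t + 1]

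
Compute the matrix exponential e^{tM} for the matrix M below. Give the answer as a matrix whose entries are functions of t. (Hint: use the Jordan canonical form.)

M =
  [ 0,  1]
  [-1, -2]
e^{tM} =
  [t*exp(-t) + exp(-t), t*exp(-t)]
  [-t*exp(-t), -t*exp(-t) + exp(-t)]

Strategy: write M = P · J · P⁻¹ where J is a Jordan canonical form, so e^{tM} = P · e^{tJ} · P⁻¹, and e^{tJ} can be computed block-by-block.

M has Jordan form
J =
  [-1,  1]
  [ 0, -1]
(up to reordering of blocks).

Per-block formulas:
  For a 2×2 Jordan block J_2(-1): exp(t · J_2(-1)) = e^(-1t)·(I + t·N), where N is the 2×2 nilpotent shift.

After assembling e^{tJ} and conjugating by P, we get:

e^{tM} =
  [t*exp(-t) + exp(-t), t*exp(-t)]
  [-t*exp(-t), -t*exp(-t) + exp(-t)]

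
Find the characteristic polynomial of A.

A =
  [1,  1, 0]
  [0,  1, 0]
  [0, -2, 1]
x^3 - 3*x^2 + 3*x - 1

Expanding det(x·I − A) (e.g. by cofactor expansion or by noting that A is similar to its Jordan form J, which has the same characteristic polynomial as A) gives
  χ_A(x) = x^3 - 3*x^2 + 3*x - 1
which factors as (x - 1)^3. The eigenvalues (with algebraic multiplicities) are λ = 1 with multiplicity 3.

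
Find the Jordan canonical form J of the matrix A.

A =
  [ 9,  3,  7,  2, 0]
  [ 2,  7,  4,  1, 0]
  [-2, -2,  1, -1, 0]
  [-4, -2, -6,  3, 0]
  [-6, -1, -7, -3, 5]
J_2(5) ⊕ J_2(5) ⊕ J_1(5)

The characteristic polynomial is
  det(x·I − A) = x^5 - 25*x^4 + 250*x^3 - 1250*x^2 + 3125*x - 3125 = (x - 5)^5

Eigenvalues and multiplicities (the geometric multiplicity of λ is n − rank(A − λI), which equals the number of Jordan blocks for λ):
  λ = 5: algebraic multiplicity = 5, geometric multiplicity = 3

Determining the block sizes for each eigenvalue:
  λ = 5: with am = 5 and gm = 3, the partition is not yet determined (e.g. several partitions of 5 into 3 parts exist). Let N = A − (5)·I. Computing rank(N^1) = 2, rank(N^2) = 0; the number of blocks of size ≥ j is rank(N^{j−1}) − rank(N^j), giving [3, 2]. So we have 2 block(s) of size 2, 1 block(s) of size 1 → block sizes [2, 2, 1]

Assembling the blocks gives a Jordan form
J =
  [5, 1, 0, 0, 0]
  [0, 5, 0, 0, 0]
  [0, 0, 5, 1, 0]
  [0, 0, 0, 5, 0]
  [0, 0, 0, 0, 5]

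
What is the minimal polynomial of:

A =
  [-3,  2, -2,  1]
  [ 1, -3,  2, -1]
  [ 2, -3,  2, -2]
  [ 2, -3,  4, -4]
x^3 + 6*x^2 + 12*x + 8

The characteristic polynomial is χ_A(x) = (x + 2)^4, so the eigenvalues are known. The minimal polynomial is
  m_A(x) = Π_λ (x − λ)^{k_λ}
where k_λ is the size of the *largest* Jordan block for λ (equivalently, the smallest k with (A − λI)^k v = 0 for every generalised eigenvector v of λ).

  λ = -2: largest Jordan block has size 3, contributing (x + 2)^3

So m_A(x) = (x + 2)^3 = x^3 + 6*x^2 + 12*x + 8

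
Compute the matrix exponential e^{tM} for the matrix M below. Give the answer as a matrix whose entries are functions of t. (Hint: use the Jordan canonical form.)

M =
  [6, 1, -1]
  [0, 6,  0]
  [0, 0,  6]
e^{tM} =
  [exp(6*t), t*exp(6*t), -t*exp(6*t)]
  [0, exp(6*t), 0]
  [0, 0, exp(6*t)]

Strategy: write M = P · J · P⁻¹ where J is a Jordan canonical form, so e^{tM} = P · e^{tJ} · P⁻¹, and e^{tJ} can be computed block-by-block.

M has Jordan form
J =
  [6, 1, 0]
  [0, 6, 0]
  [0, 0, 6]
(up to reordering of blocks).

Per-block formulas:
  For a 1×1 block at λ = 6: exp(t · [6]) = [e^(6t)].
  For a 2×2 Jordan block J_2(6): exp(t · J_2(6)) = e^(6t)·(I + t·N), where N is the 2×2 nilpotent shift.

After assembling e^{tJ} and conjugating by P, we get:

e^{tM} =
  [exp(6*t), t*exp(6*t), -t*exp(6*t)]
  [0, exp(6*t), 0]
  [0, 0, exp(6*t)]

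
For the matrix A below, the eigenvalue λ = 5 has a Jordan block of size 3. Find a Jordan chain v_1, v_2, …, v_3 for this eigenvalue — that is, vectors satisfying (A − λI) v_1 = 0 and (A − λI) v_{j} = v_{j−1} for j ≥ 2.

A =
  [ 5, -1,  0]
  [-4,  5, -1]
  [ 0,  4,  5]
A Jordan chain for λ = 5 of length 3:
v_1 = (4, 0, -16)ᵀ
v_2 = (0, -4, 0)ᵀ
v_3 = (1, 0, 0)ᵀ

Let N = A − (5)·I. We want v_3 with N^3 v_3 = 0 but N^2 v_3 ≠ 0; then v_{j-1} := N · v_j for j = 3, …, 2.

Pick v_3 = (1, 0, 0)ᵀ.
Then v_2 = N · v_3 = (0, -4, 0)ᵀ.
Then v_1 = N · v_2 = (4, 0, -16)ᵀ.

Sanity check: (A − (5)·I) v_1 = (0, 0, 0)ᵀ = 0. ✓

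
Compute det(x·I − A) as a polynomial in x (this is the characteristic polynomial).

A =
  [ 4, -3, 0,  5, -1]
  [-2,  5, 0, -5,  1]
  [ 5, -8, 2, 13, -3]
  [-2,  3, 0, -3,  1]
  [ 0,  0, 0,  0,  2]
x^5 - 10*x^4 + 40*x^3 - 80*x^2 + 80*x - 32

Expanding det(x·I − A) (e.g. by cofactor expansion or by noting that A is similar to its Jordan form J, which has the same characteristic polynomial as A) gives
  χ_A(x) = x^5 - 10*x^4 + 40*x^3 - 80*x^2 + 80*x - 32
which factors as (x - 2)^5. The eigenvalues (with algebraic multiplicities) are λ = 2 with multiplicity 5.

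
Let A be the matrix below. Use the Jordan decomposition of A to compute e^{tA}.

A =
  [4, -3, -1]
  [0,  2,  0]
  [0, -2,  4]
e^{tA} =
  [exp(4*t), t*exp(4*t) - 2*exp(4*t) + 2*exp(2*t), -t*exp(4*t)]
  [0, exp(2*t), 0]
  [0, -exp(4*t) + exp(2*t), exp(4*t)]

Strategy: write A = P · J · P⁻¹ where J is a Jordan canonical form, so e^{tA} = P · e^{tJ} · P⁻¹, and e^{tJ} can be computed block-by-block.

A has Jordan form
J =
  [2, 0, 0]
  [0, 4, 1]
  [0, 0, 4]
(up to reordering of blocks).

Per-block formulas:
  For a 1×1 block at λ = 2: exp(t · [2]) = [e^(2t)].
  For a 2×2 Jordan block J_2(4): exp(t · J_2(4)) = e^(4t)·(I + t·N), where N is the 2×2 nilpotent shift.

After assembling e^{tJ} and conjugating by P, we get:

e^{tA} =
  [exp(4*t), t*exp(4*t) - 2*exp(4*t) + 2*exp(2*t), -t*exp(4*t)]
  [0, exp(2*t), 0]
  [0, -exp(4*t) + exp(2*t), exp(4*t)]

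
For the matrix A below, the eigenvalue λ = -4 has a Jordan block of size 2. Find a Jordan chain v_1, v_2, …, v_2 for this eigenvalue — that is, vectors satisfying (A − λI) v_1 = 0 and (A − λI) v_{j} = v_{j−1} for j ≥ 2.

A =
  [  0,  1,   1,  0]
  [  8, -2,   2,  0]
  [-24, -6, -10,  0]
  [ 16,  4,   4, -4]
A Jordan chain for λ = -4 of length 2:
v_1 = (4, 8, -24, 16)ᵀ
v_2 = (1, 0, 0, 0)ᵀ

Let N = A − (-4)·I. We want v_2 with N^2 v_2 = 0 but N^1 v_2 ≠ 0; then v_{j-1} := N · v_j for j = 2, …, 2.

Pick v_2 = (1, 0, 0, 0)ᵀ.
Then v_1 = N · v_2 = (4, 8, -24, 16)ᵀ.

Sanity check: (A − (-4)·I) v_1 = (0, 0, 0, 0)ᵀ = 0. ✓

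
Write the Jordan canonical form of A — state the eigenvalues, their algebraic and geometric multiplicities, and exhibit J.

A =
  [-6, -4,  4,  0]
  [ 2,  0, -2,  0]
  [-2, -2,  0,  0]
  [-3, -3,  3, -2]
J_2(-2) ⊕ J_1(-2) ⊕ J_1(-2)

The characteristic polynomial is
  det(x·I − A) = x^4 + 8*x^3 + 24*x^2 + 32*x + 16 = (x + 2)^4

Eigenvalues and multiplicities (the geometric multiplicity of λ is n − rank(A − λI), which equals the number of Jordan blocks for λ):
  λ = -2: algebraic multiplicity = 4, geometric multiplicity = 3

Determining the block sizes for each eigenvalue:
  λ = -2: 3 blocks summing to 4 forces exactly one block of size 2 and the rest size 1 → block sizes [2, 1, 1]

Assembling the blocks gives a Jordan form
J =
  [-2,  1,  0,  0]
  [ 0, -2,  0,  0]
  [ 0,  0, -2,  0]
  [ 0,  0,  0, -2]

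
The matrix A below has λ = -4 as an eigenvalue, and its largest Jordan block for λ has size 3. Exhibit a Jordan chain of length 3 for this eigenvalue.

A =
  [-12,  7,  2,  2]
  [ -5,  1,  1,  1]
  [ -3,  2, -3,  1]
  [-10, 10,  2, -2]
A Jordan chain for λ = -4 of length 3:
v_1 = (3, 2, 1, 4)ᵀ
v_2 = (-8, -5, -3, -10)ᵀ
v_3 = (1, 0, 0, 0)ᵀ

Let N = A − (-4)·I. We want v_3 with N^3 v_3 = 0 but N^2 v_3 ≠ 0; then v_{j-1} := N · v_j for j = 3, …, 2.

Pick v_3 = (1, 0, 0, 0)ᵀ.
Then v_2 = N · v_3 = (-8, -5, -3, -10)ᵀ.
Then v_1 = N · v_2 = (3, 2, 1, 4)ᵀ.

Sanity check: (A − (-4)·I) v_1 = (0, 0, 0, 0)ᵀ = 0. ✓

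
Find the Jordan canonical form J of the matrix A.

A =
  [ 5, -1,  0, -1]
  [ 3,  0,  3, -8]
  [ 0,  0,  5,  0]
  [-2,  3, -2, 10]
J_3(5) ⊕ J_1(5)

The characteristic polynomial is
  det(x·I − A) = x^4 - 20*x^3 + 150*x^2 - 500*x + 625 = (x - 5)^4

Eigenvalues and multiplicities (the geometric multiplicity of λ is n − rank(A − λI), which equals the number of Jordan blocks for λ):
  λ = 5: algebraic multiplicity = 4, geometric multiplicity = 2

Determining the block sizes for each eigenvalue:
  λ = 5: with am = 4 and gm = 2, the partition is not yet determined (e.g. several partitions of 4 into 2 parts exist). Let N = A − (5)·I. Computing rank(N^1) = 2, rank(N^2) = 1, rank(N^3) = 0; the number of blocks of size ≥ j is rank(N^{j−1}) − rank(N^j), giving [2, 1, 1]. So we have 1 block(s) of size 3, 1 block(s) of size 1 → block sizes [3, 1]

Assembling the blocks gives a Jordan form
J =
  [5, 1, 0, 0]
  [0, 5, 1, 0]
  [0, 0, 5, 0]
  [0, 0, 0, 5]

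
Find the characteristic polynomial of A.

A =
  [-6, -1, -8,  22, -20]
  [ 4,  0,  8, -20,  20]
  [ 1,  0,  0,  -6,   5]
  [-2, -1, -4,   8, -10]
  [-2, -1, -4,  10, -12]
x^5 + 10*x^4 + 40*x^3 + 80*x^2 + 80*x + 32

Expanding det(x·I − A) (e.g. by cofactor expansion or by noting that A is similar to its Jordan form J, which has the same characteristic polynomial as A) gives
  χ_A(x) = x^5 + 10*x^4 + 40*x^3 + 80*x^2 + 80*x + 32
which factors as (x + 2)^5. The eigenvalues (with algebraic multiplicities) are λ = -2 with multiplicity 5.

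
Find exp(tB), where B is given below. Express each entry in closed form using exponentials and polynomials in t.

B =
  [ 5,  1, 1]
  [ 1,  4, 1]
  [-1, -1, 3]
e^{tB} =
  [t^2*exp(4*t)/2 + t*exp(4*t) + exp(4*t), t*exp(4*t), t^2*exp(4*t)/2 + t*exp(4*t)]
  [t*exp(4*t), exp(4*t), t*exp(4*t)]
  [-t^2*exp(4*t)/2 - t*exp(4*t), -t*exp(4*t), -t^2*exp(4*t)/2 - t*exp(4*t) + exp(4*t)]

Strategy: write B = P · J · P⁻¹ where J is a Jordan canonical form, so e^{tB} = P · e^{tJ} · P⁻¹, and e^{tJ} can be computed block-by-block.

B has Jordan form
J =
  [4, 1, 0]
  [0, 4, 1]
  [0, 0, 4]
(up to reordering of blocks).

Per-block formulas:
  For a 3×3 Jordan block J_3(4): exp(t · J_3(4)) = e^(4t)·(I + t·N + (t^2/2)·N^2), where N is the 3×3 nilpotent shift.

After assembling e^{tJ} and conjugating by P, we get:

e^{tB} =
  [t^2*exp(4*t)/2 + t*exp(4*t) + exp(4*t), t*exp(4*t), t^2*exp(4*t)/2 + t*exp(4*t)]
  [t*exp(4*t), exp(4*t), t*exp(4*t)]
  [-t^2*exp(4*t)/2 - t*exp(4*t), -t*exp(4*t), -t^2*exp(4*t)/2 - t*exp(4*t) + exp(4*t)]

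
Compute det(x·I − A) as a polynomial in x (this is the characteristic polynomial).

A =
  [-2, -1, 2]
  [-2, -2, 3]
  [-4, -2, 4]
x^3

Expanding det(x·I − A) (e.g. by cofactor expansion or by noting that A is similar to its Jordan form J, which has the same characteristic polynomial as A) gives
  χ_A(x) = x^3
which factors as x^3. The eigenvalues (with algebraic multiplicities) are λ = 0 with multiplicity 3.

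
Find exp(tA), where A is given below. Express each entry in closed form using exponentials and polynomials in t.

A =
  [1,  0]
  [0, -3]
e^{tA} =
  [exp(t), 0]
  [0, exp(-3*t)]

Strategy: write A = P · J · P⁻¹ where J is a Jordan canonical form, so e^{tA} = P · e^{tJ} · P⁻¹, and e^{tJ} can be computed block-by-block.

A has Jordan form
J =
  [-3, 0]
  [ 0, 1]
(up to reordering of blocks).

Per-block formulas:
  For a 1×1 block at λ = -3: exp(t · [-3]) = [e^(-3t)].
  For a 1×1 block at λ = 1: exp(t · [1]) = [e^(1t)].

After assembling e^{tJ} and conjugating by P, we get:

e^{tA} =
  [exp(t), 0]
  [0, exp(-3*t)]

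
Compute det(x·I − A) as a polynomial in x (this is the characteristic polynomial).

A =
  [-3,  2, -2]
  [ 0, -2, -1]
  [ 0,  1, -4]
x^3 + 9*x^2 + 27*x + 27

Expanding det(x·I − A) (e.g. by cofactor expansion or by noting that A is similar to its Jordan form J, which has the same characteristic polynomial as A) gives
  χ_A(x) = x^3 + 9*x^2 + 27*x + 27
which factors as (x + 3)^3. The eigenvalues (with algebraic multiplicities) are λ = -3 with multiplicity 3.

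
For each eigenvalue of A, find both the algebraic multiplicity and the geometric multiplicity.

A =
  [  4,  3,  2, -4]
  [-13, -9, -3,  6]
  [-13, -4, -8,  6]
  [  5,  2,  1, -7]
λ = -5: alg = 4, geom = 2

Step 1 — factor the characteristic polynomial to read off the algebraic multiplicities:
  χ_A(x) = (x + 5)^4

Step 2 — compute geometric multiplicities via the rank-nullity identity g(λ) = n − rank(A − λI):
  rank(A − (-5)·I) = 2, so dim ker(A − (-5)·I) = n − 2 = 2

Summary:
  λ = -5: algebraic multiplicity = 4, geometric multiplicity = 2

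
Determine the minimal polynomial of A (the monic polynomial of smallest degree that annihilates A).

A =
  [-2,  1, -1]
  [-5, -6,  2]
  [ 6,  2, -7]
x^3 + 15*x^2 + 75*x + 125

The characteristic polynomial is χ_A(x) = (x + 5)^3, so the eigenvalues are known. The minimal polynomial is
  m_A(x) = Π_λ (x − λ)^{k_λ}
where k_λ is the size of the *largest* Jordan block for λ (equivalently, the smallest k with (A − λI)^k v = 0 for every generalised eigenvector v of λ).

  λ = -5: largest Jordan block has size 3, contributing (x + 5)^3

So m_A(x) = (x + 5)^3 = x^3 + 15*x^2 + 75*x + 125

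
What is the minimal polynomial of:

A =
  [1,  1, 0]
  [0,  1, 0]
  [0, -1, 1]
x^2 - 2*x + 1

The characteristic polynomial is χ_A(x) = (x - 1)^3, so the eigenvalues are known. The minimal polynomial is
  m_A(x) = Π_λ (x − λ)^{k_λ}
where k_λ is the size of the *largest* Jordan block for λ (equivalently, the smallest k with (A − λI)^k v = 0 for every generalised eigenvector v of λ).

  λ = 1: largest Jordan block has size 2, contributing (x − 1)^2

So m_A(x) = (x - 1)^2 = x^2 - 2*x + 1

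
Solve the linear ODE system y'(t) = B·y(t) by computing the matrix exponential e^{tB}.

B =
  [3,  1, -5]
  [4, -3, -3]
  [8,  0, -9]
e^{tB} =
  [6*t*exp(-3*t) + exp(-3*t), 3*t^2*exp(-3*t) + t*exp(-3*t), -3*t^2*exp(-3*t)/2 - 5*t*exp(-3*t)]
  [4*t*exp(-3*t), 2*t^2*exp(-3*t) + exp(-3*t), -t^2*exp(-3*t) - 3*t*exp(-3*t)]
  [8*t*exp(-3*t), 4*t^2*exp(-3*t), -2*t^2*exp(-3*t) - 6*t*exp(-3*t) + exp(-3*t)]

Strategy: write B = P · J · P⁻¹ where J is a Jordan canonical form, so e^{tB} = P · e^{tJ} · P⁻¹, and e^{tJ} can be computed block-by-block.

B has Jordan form
J =
  [-3,  1,  0]
  [ 0, -3,  1]
  [ 0,  0, -3]
(up to reordering of blocks).

Per-block formulas:
  For a 3×3 Jordan block J_3(-3): exp(t · J_3(-3)) = e^(-3t)·(I + t·N + (t^2/2)·N^2), where N is the 3×3 nilpotent shift.

After assembling e^{tJ} and conjugating by P, we get:

e^{tB} =
  [6*t*exp(-3*t) + exp(-3*t), 3*t^2*exp(-3*t) + t*exp(-3*t), -3*t^2*exp(-3*t)/2 - 5*t*exp(-3*t)]
  [4*t*exp(-3*t), 2*t^2*exp(-3*t) + exp(-3*t), -t^2*exp(-3*t) - 3*t*exp(-3*t)]
  [8*t*exp(-3*t), 4*t^2*exp(-3*t), -2*t^2*exp(-3*t) - 6*t*exp(-3*t) + exp(-3*t)]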